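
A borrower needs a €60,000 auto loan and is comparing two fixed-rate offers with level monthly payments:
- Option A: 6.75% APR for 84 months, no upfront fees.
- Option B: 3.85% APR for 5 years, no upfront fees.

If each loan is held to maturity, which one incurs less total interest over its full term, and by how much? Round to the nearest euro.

Option A: at 6.75% the monthly rate is 0.0056250, so the payment is 60,000 × 0.0056250 / (1 − 1.0056250^−84) = €898.25.
Total interest on Option A = 84 × €898.25 − €60,000 = €15,453.00.
Option B: at 3.85% the monthly rate is 0.0032083, so the payment is 60,000 × 0.0032083 / (1 − 1.0032083^−60) = €1,100.93.
Total interest on Option B = 60 × €1,100.93 − €60,000 = €6,055.80.
Option B is lower by €9,397.20.

Option B by €9,397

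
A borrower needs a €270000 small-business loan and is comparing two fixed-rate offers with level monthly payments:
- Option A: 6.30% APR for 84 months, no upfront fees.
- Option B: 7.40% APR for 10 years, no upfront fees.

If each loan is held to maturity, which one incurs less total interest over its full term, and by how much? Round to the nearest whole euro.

Option A by €48,311

Option A: at 6.30% the monthly rate is 0.0052500, so the payment is 270,000 × 0.0052500 / (1 − 1.0052500^−84) = €3,983.26.
Total interest on Option A = 84 × €3,983.26 − €270,000 = €64,593.84.
Option B: monthly rate = 7.4%/12 = 0.0061667; payment = 270,000 × 0.0061667 / (1 − (1+0.0061667)^−120) = €3,190.87.
Total interest on Option B = 120 × €3,190.87 − €270,000 = €112,904.40.
Option A is lower by €48,310.56.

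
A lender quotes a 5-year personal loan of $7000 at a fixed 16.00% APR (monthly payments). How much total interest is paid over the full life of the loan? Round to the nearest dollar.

At 16.00% the monthly rate is 0.0133333, so the payment is 7,000 × 0.0133333 / (1 − 1.0133333^−60) = $170.23.
Total paid = 60 × $170.23 = $10,213.80; interest = $10,213.80 − $7,000 = $3,213.80.

$3,214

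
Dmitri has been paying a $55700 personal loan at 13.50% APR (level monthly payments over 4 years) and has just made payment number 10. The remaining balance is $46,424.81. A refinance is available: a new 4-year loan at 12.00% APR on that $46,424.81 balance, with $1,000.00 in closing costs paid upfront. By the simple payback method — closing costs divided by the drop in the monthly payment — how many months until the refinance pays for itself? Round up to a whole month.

Current payment = 55,700 × 13.5%/12 / (1 − (1+0.0112500)^−48) = $1,508.15.
Refinanced payment = 46,424.81 × 0.0100000 / (1 − (1+0.0100000)^−48) = $1,222.54.
Monthly savings = $1,508.15 − $1,222.54 = $285.61.
Break-even = $1,000.00 / $285.61 = 3.50 → 4 months.

4 months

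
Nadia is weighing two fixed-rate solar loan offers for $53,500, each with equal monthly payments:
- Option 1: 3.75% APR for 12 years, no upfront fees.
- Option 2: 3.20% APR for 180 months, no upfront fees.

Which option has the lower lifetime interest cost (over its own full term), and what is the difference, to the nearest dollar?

Option 1 by $914

Option 1: at 3.75% the monthly rate is 0.0031250, so the payment is 53,500 × 0.0031250 / (1 − 1.0031250^−144) = $461.94.
Total interest on Option 1 = 144 × $461.94 − $53,500 = $13,019.36.
Option 2: at 3.20% the monthly rate is 0.0026667, so the payment is 53,500 × 0.0026667 / (1 − 1.0026667^−180) = $374.63.
Total interest on Option 2 = 180 × $374.63 − $53,500 = $13,933.40.
Option 1 is lower by $914.04.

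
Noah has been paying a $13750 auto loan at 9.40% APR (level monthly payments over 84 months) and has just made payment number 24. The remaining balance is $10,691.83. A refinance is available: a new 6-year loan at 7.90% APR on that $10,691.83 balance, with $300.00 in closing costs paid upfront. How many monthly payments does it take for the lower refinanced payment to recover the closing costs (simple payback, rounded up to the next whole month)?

Current payment = 13,750 × 9.4%/12 / (1 − (1+0.0078333)^−84) = $224.03.
Refinanced payment = 10,691.83 × 0.0065833 / (1 − (1+0.0065833)^−72) = $186.94.
Monthly savings = $224.03 − $186.94 = $37.09.
Break-even = $300.00 / $37.09 = 8.09 → 9 months.

9 months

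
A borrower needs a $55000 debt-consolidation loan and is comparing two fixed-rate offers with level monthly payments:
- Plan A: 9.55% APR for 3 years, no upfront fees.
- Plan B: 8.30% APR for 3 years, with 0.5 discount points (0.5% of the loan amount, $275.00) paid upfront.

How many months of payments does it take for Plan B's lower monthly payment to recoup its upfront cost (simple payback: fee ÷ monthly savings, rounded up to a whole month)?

9 months

Plan A: monthly rate = 9.55%/12 = 0.0079583; payment = 55,000 × 0.0079583 / (1 − (1+0.0079583)^−36) = $1,763.10.
Plan B: monthly rate = 8.3%/12 = 0.0069167; payment = 55,000 × 0.0069167 / (1 − (1+0.0069167)^−36) = $1,731.12.
Monthly savings = $1,763.10 − $1,731.12 = $31.98.
Break-even = $275.00 / $31.98 = 8.60 → 9 months.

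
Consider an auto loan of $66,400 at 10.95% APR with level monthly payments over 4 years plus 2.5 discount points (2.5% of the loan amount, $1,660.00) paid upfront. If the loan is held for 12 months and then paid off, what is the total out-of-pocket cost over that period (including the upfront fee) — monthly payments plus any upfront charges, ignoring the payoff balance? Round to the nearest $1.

$22,234

Monthly rate = 10.95%/12 = 0.0091250; payment = 66,400 × 0.0091250 / (1 − (1+0.0091250)^−48) = $1,714.53.
Total outlay = 12 × $1,714.53 + $1,660.00 = $22,234.36.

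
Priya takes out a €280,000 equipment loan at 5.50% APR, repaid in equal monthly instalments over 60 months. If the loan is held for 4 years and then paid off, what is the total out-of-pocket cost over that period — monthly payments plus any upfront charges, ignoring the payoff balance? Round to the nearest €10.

€256,720

At 5.50% the monthly rate is 0.0045833, so the payment is 280,000 × 0.0045833 / (1 − 1.0045833^−60) = €5,348.33.
Total outlay = 48 × €5,348.33 = €256,719.84.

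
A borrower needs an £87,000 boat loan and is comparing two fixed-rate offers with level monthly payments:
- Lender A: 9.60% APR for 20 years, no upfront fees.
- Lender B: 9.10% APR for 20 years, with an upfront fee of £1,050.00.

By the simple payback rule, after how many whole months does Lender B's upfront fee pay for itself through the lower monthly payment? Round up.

38 months

Lender A: monthly rate = 9.6%/12 = 0.0080000; payment = 87,000 × 0.0080000 / (1 − (1+0.0080000)^−240) = £816.64.
Lender B: monthly rate = 9.1%/12 = 0.0075833; payment = 87,000 × 0.0075833 / (1 − (1+0.0075833)^−240) = £788.37.
Monthly savings = £816.64 − £788.37 = £28.27.
Break-even = £1,050.00 / £28.27 = 37.14 → 38 months.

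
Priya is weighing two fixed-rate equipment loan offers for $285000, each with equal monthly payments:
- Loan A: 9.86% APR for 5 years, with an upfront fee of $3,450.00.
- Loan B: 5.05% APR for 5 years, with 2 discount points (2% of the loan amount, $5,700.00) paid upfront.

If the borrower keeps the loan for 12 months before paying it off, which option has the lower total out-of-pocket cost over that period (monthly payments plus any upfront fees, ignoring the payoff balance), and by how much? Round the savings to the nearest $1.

Loan B by $5,562

Loan A: at 9.86% the monthly rate is 0.0082167, so the payment is 285,000 × 0.0082167 / (1 − 1.0082167^−60) = $6,035.79.
Loan B: monthly rate = 5.05%/12 = 0.0042083; payment = 285,000 × 0.0042083 / (1 − (1+0.0042083)^−60) = $5,384.83.
Over 12 months: Loan A costs 12 × $6,035.79 + $3,450.00 = $75,879.48; Loan B costs 12 × $5,384.83 + $5,700.00 = $70,317.96.
Loan B is cheaper by $75,879.48 − $70,317.96 = $5,561.52.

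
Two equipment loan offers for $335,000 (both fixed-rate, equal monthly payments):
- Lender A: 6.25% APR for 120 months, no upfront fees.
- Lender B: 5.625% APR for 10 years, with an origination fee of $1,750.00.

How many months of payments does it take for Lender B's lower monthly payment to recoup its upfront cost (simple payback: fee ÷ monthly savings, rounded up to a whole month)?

17 months

Lender A: at 6.25% the monthly rate is 0.0052083, so the payment is 335,000 × 0.0052083 / (1 − 1.0052083^−120) = $3,761.38.
Lender B: monthly rate = 5.625%/12 = 0.0046875; payment = 335,000 × 0.0046875 / (1 − (1+0.0046875)^−120) = $3,656.41.
Monthly savings = $3,761.38 − $3,656.41 = $104.97.
Break-even = $1,750.00 / $104.97 = 16.67 → 17 months.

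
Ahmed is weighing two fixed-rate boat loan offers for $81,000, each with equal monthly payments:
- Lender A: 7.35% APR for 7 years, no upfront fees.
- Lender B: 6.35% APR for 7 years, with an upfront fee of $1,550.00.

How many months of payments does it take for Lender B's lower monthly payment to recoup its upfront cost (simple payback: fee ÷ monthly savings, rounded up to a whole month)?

40 months

Lender A: monthly rate = 7.35%/12 = 0.0061250; payment = 81,000 × 0.0061250 / (1 − (1+0.0061250)^−84) = $1,236.41.
Lender B: at 6.35% the monthly rate is 0.0052917, so the payment is 81,000 × 0.0052917 / (1 − 1.0052917^−84) = $1,196.93.
Monthly savings = $1,236.41 − $1,196.93 = $39.48.
Break-even = $1,550.00 / $39.48 = 39.26 → 40 months.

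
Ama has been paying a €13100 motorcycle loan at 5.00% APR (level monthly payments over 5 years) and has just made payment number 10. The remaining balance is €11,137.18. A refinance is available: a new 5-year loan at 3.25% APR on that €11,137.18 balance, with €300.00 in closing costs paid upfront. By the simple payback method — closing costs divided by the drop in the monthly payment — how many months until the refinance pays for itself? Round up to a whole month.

7 months

Current payment = 13,100 × 5%/12 / (1 − (1+0.0041667)^−60) = €247.21.
Refinanced payment = 11,137.18 × 0.0027083 / (1 − (1+0.0027083)^−60) = €201.36.
Monthly savings = €247.21 − €201.36 = €45.85.
Break-even = €300.00 / €45.85 = 6.54 → 7 months.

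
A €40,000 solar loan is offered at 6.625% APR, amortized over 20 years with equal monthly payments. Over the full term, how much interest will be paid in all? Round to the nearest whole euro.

At 6.625% the monthly rate is 0.0055208, so the payment is 40,000 × 0.0055208 / (1 − 1.0055208^−240) = €301.18.
Total paid = 240 × €301.18 = €72,283.20; interest = €72,283.20 − €40,000 = €32,283.20.

€32,283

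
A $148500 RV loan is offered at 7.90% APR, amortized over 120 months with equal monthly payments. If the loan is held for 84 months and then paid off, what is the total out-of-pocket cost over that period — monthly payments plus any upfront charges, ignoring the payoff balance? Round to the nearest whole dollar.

Monthly rate = 7.9%/12 = 0.0065833; payment = 148,500 × 0.0065833 / (1 − (1+0.0065833)^−120) = $1,793.88.
Total outlay = 84 × $1,793.88 = $150,685.92.

$150,686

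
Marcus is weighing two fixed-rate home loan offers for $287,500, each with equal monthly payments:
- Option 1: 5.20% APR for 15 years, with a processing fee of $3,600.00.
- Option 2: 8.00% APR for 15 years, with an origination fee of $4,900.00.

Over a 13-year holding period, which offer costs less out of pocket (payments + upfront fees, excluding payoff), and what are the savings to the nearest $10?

Option 1: monthly rate = 5.2%/12 = 0.0043333; payment = 287,500 × 0.0043333 / (1 − (1+0.0043333)^−180) = $2,303.60.
Option 2: monthly rate = 8%/12 = 0.0066667; payment = 287,500 × 0.0066667 / (1 − (1+0.0066667)^−180) = $2,747.50.
Over 156 months: Option 1 costs 156 × $2,303.60 + $3,600.00 = $362,961.60; Option 2 costs 156 × $2,747.50 + $4,900.00 = $433,510.00.
Option 1 is cheaper by $433,510.00 − $362,961.60 = $70,548.40.

Option 1 by $70,550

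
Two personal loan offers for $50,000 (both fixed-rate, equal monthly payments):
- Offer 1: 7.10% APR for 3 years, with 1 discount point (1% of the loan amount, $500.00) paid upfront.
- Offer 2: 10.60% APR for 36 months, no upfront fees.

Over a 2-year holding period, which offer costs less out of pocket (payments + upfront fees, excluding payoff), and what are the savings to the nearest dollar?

Offer 1 by $1,452

Offer 1: monthly rate = 7.1%/12 = 0.0059167; payment = 50,000 × 0.0059167 / (1 − (1+0.0059167)^−36) = $1,546.14.
Offer 2: monthly rate = 10.6%/12 = 0.0088333; payment = 50,000 × 0.0088333 / (1 − (1+0.0088333)^−36) = $1,627.48.
Over 24 months: Offer 1 costs 24 × $1,546.14 + $500.00 = $37,607.36; Offer 2 costs 24 × $1,627.48 = $39,059.52.
Offer 1 is cheaper by $39,059.52 − $37,607.36 = $1,452.16.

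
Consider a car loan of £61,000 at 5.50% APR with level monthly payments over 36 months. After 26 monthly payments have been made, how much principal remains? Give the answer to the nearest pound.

With monthly rate i = 5.5%/12 = 0.0045833, the balance after k of n payments is P · [(1+i)^n − (1+i)^k] / [(1+i)^n − 1].
(1+0.0045833)^36 = 1.17894860 and (1+0.0045833)^26 = 1.12625099, so the balance is 61,000 × (1.17894860 − 1.12625099) / (1.17894860 − 1) = £17,963.56.

£17,964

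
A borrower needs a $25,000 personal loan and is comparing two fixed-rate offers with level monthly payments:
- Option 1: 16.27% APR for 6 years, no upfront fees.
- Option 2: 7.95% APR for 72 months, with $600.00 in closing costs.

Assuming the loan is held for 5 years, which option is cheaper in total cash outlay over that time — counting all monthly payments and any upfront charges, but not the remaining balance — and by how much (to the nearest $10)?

Option 1: at 16.27% the monthly rate is 0.0135583, so the payment is 25,000 × 0.0135583 / (1 − 1.0135583^−72) = $546.02.
Option 2: monthly rate = 7.95%/12 = 0.0066250; payment = 25,000 × 0.0066250 / (1 − (1+0.0066250)^−72) = $437.72.
Over 60 months: Option 1 costs 60 × $546.02 = $32,761.20; Option 2 costs 60 × $437.72 + $600.00 = $26,863.20.
Option 2 is cheaper by $32,761.20 − $26,863.20 = $5,898.00.

Option 2 by $5,900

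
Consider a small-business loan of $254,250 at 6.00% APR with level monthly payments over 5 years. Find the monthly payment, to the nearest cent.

$4,915.36

At 6.00% the monthly rate is 0.0050000, so the payment is 254,250 × 0.0050000 / (1 − 1.0050000^−60) = $4,915.36.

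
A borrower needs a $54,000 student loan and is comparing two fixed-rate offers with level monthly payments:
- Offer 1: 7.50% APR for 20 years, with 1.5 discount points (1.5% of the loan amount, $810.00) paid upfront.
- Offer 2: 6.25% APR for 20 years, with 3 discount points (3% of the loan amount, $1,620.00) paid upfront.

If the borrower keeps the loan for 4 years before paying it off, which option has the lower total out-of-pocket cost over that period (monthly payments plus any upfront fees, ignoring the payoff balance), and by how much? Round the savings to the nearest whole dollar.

Offer 2 by $1,125

Offer 1: monthly rate = 7.5%/12 = 0.0062500; payment = 54,000 × 0.0062500 / (1 − (1+0.0062500)^−240) = $435.02.
Offer 2: at 6.25% the monthly rate is 0.0052083, so the payment is 54,000 × 0.0052083 / (1 − 1.0052083^−240) = $394.70.
Over 48 months: Offer 1 costs 48 × $435.02 + $810.00 = $21,690.96; Offer 2 costs 48 × $394.70 + $1,620.00 = $20,565.60.
Offer 2 is cheaper by $21,690.96 − $20,565.60 = $1,125.36.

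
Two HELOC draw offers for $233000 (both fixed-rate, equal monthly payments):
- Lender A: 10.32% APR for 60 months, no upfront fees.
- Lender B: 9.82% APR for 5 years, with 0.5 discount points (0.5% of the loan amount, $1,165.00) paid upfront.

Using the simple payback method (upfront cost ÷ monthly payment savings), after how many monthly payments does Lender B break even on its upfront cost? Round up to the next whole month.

Lender A: monthly rate = 10.32%/12 = 0.0086000; payment = 233,000 × 0.0086000 / (1 − (1+0.0086000)^−60) = $4,987.33.
Lender B: monthly rate = 9.82%/12 = 0.0081833; payment = 233,000 × 0.0081833 / (1 − (1+0.0081833)^−60) = $4,929.95.
Monthly savings = $4,987.33 − $4,929.95 = $57.38.
Break-even = $1,165.00 / $57.38 = 20.30 → 21 months.

21 months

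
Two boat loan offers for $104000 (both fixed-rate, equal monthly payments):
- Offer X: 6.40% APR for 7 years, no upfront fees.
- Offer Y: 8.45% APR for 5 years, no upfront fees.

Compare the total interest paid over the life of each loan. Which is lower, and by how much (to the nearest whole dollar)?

Offer Y by $1,429

Offer X: monthly rate = 6.4%/12 = 0.0053333; payment = 104,000 × 0.0053333 / (1 − (1+0.0053333)^−84) = $1,539.31.
Total interest on Offer X = 84 × $1,539.31 − $104,000 = $25,302.04.
Offer Y: at 8.45% the monthly rate is 0.0070417, so the payment is 104,000 × 0.0070417 / (1 − 1.0070417^−60) = $2,131.21.
Total interest on Offer Y = 60 × $2,131.21 − $104,000 = $23,872.60.
Offer Y is lower by $1,429.44.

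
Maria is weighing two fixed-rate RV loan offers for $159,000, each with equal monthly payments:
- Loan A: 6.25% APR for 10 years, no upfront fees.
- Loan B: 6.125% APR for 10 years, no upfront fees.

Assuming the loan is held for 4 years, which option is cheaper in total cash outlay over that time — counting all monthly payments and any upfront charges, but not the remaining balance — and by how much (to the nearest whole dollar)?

Loan B by $481

Loan A: at 6.25% the monthly rate is 0.0052083, so the payment is 159,000 × 0.0052083 / (1 − 1.0052083^−120) = $1,785.25.
Loan B: at 6.125% the monthly rate is 0.0051042, so the payment is 159,000 × 0.0051042 / (1 − 1.0051042^−120) = $1,775.22.
Over 48 months: Loan A costs 48 × $1,785.25 = $85,692.00; Loan B costs 48 × $1,775.22 = $85,210.56.
Loan B is cheaper by $85,692.00 − $85,210.56 = $481.44.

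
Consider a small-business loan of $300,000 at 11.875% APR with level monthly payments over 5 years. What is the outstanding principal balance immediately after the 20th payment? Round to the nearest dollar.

With monthly rate i = 11.875%/12 = 0.0098958, the balance after k of n payments is P · [(1+i)^n − (1+i)^k] / [(1+i)^n − 1].
(1+0.0098958)^60 = 1.80548890 and (1+0.0098958)^20 = 1.21767561, so the balance is 300,000 × (1.80548890 − 1.21767561) / (1.80548890 − 1) = $218,927.89.

$218,928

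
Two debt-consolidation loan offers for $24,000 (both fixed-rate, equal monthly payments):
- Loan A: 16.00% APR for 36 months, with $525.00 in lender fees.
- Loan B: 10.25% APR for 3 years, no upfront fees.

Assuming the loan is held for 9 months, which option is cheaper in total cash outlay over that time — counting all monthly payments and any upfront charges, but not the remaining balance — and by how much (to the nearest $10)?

Loan A: at 16.00% the monthly rate is 0.0133333, so the payment is 24,000 × 0.0133333 / (1 − 1.0133333^−36) = $843.77.
Loan B: at 10.25% the monthly rate is 0.0085417, so the payment is 24,000 × 0.0085417 / (1 − 1.0085417^−36) = $777.23.
Over 9 months: Loan A costs 9 × $843.77 + $525.00 = $8,118.93; Loan B costs 9 × $777.23 = $6,995.07.
Loan B is cheaper by $8,118.93 − $6,995.07 = $1,123.86.

Loan B by $1,120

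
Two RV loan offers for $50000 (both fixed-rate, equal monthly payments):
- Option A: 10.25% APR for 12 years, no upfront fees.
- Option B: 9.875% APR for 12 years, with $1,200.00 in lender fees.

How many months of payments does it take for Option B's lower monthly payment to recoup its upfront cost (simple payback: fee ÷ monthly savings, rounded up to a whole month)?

Option A: at 10.25% the monthly rate is 0.0085417, so the payment is 50,000 × 0.0085417 / (1 − 1.0085417^−144) = $604.78.
Option B: monthly rate = 9.875%/12 = 0.0082292; payment = 50,000 × 0.0082292 / (1 − (1+0.0082292)^−144) = $593.93.
Monthly savings = $604.78 − $593.93 = $10.85.
Break-even = $1,200.00 / $10.85 = 110.60 → 111 months.

111 months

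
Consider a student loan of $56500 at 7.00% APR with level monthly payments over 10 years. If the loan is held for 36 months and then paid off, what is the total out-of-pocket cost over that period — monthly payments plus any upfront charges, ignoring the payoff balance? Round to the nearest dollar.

At 7.00% the monthly rate is 0.0058333, so the payment is 56,500 × 0.0058333 / (1 − 1.0058333^−120) = $656.01.
Total outlay = 36 × $656.01 = $23,616.36.

$23,616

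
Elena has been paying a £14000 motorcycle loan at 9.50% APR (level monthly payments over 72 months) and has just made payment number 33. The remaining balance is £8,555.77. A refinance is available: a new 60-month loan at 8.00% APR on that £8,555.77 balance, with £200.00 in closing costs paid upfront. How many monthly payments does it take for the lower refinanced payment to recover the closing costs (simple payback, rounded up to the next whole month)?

Current payment = 14,000 × 9.5%/12 / (1 − (1+0.0079167)^−72) = £255.85.
Refinanced payment = 8,555.77 × 0.0066667 / (1 − (1+0.0066667)^−60) = £173.48.
Monthly savings = £255.85 − £173.48 = £82.37.
Break-even = £200.00 / £82.37 = 2.43 → 3 months.

3 months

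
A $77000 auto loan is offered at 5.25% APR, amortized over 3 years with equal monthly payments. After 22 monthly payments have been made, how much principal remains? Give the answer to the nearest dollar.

With monthly rate i = 5.25%/12 = 0.0043750, the balance after k of n payments is P · [(1+i)^n − (1+i)^k] / [(1+i)^n − 1].
(1+0.0043750)^36 = 1.17017870 and (1+0.0043750)^22 = 1.10080317, so the balance is 77,000 × (1.17017870 − 1.10080317) / (1.17017870 − 1) = $31,390.04.

$31,390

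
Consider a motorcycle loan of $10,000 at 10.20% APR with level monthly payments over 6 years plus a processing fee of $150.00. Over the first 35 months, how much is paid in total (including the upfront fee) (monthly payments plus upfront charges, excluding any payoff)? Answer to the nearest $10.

Monthly rate = 10.2%/12 = 0.0085000; payment = 10,000 × 0.0085000 / (1 − (1+0.0085000)^−72) = $186.27.
Total outlay = 35 × $186.27 + $150.00 = $6,669.45.

$6,670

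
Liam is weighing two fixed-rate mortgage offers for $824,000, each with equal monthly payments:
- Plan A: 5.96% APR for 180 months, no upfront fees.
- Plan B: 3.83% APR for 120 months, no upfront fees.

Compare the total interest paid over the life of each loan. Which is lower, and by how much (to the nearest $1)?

Plan B by $255,263

Plan A: monthly rate = 5.96%/12 = 0.0049667; payment = 824,000 × 0.0049667 / (1 − (1+0.0049667)^−180) = $6,935.59.
Total interest on Plan A = 180 × $6,935.59 − $824,000 = $424,406.20.
Plan B: at 3.83% the monthly rate is 0.0031917, so the payment is 824,000 × 0.0031917 / (1 − 1.0031917^−120) = $8,276.19.
Total interest on Plan B = 120 × $8,276.19 − $824,000 = $169,142.80.
Plan B is lower by $255,263.40.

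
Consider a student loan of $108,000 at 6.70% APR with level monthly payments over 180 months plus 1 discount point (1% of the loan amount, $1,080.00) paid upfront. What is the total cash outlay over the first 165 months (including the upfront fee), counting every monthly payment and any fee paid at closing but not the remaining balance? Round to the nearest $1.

Monthly rate = 6.7%/12 = 0.0055833; payment = 108,000 × 0.0055833 / (1 − (1+0.0055833)^−180) = $952.71.
Total outlay = 165 × $952.71 + $1,080.00 = $158,277.15.

$158,277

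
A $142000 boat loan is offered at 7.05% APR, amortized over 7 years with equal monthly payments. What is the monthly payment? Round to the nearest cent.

Monthly rate = 7.05%/12 = 0.0058750; payment = 142,000 × 0.0058750 / (1 − (1+0.0058750)^−84) = $2,146.63.

$2,146.63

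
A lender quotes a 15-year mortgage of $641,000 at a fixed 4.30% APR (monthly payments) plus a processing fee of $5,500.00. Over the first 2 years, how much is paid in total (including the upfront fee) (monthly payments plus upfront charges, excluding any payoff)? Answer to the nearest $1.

At 4.30% the monthly rate is 0.0035833, so the payment is 641,000 × 0.0035833 / (1 − 1.0035833^−180) = $4,838.34.
Total outlay = 24 × $4,838.34 + $5,500.00 = $121,620.16.

$121,620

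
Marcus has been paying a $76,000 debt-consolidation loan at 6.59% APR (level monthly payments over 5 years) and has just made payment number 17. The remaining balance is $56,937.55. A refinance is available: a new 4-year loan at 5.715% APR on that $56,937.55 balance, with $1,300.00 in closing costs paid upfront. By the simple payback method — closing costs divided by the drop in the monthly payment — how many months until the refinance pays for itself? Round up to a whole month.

Current payment = 76,000 × 6.59%/12 / (1 − (1+0.0054917)^−60) = $1,490.23.
Refinanced payment = 56,937.55 × 0.0047625 / (1 − (1+0.0047625)^−48) = $1,329.75.
Monthly savings = $1,490.23 − $1,329.75 = $160.48.
Break-even = $1,300.00 / $160.48 = 8.10 → 9 months.

9 months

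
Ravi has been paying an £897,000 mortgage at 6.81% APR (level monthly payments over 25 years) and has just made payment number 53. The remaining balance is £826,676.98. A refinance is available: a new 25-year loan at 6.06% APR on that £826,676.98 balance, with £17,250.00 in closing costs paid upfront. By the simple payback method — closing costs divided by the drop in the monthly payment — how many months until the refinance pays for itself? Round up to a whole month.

20 months

Current payment = 897,000 × 6.81%/12 / (1 − (1+0.0056750)^−300) = £6,231.50.
Refinanced payment = 826,676.98 × 0.0050500 / (1 − (1+0.0050500)^−300) = £5,356.65.
Monthly savings = £6,231.50 − £5,356.65 = £874.85.
Break-even = £17,250.00 / £874.85 = 19.72 → 20 months.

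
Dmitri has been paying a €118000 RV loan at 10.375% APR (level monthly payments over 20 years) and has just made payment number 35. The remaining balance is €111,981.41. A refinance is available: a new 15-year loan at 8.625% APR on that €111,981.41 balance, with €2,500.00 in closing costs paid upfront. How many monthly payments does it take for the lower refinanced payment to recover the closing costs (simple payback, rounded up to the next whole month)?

Current payment = 118,000 × 10.375%/12 / (1 − (1+0.0086458)^−240) = €1,168.20.
Refinanced payment = 111,981.41 × 0.0071875 / (1 − (1+0.0071875)^−180) = €1,110.95.
Monthly savings = €1,168.20 − €1,110.95 = €57.25.
Break-even = €2,500.00 / €57.25 = 43.67 → 44 months.

44 months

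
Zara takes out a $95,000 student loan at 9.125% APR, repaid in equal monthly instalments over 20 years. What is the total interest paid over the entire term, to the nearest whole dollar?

Monthly rate = 9.125%/12 = 0.0076042; payment = 95,000 × 0.0076042 / (1 − (1+0.0076042)^−240) = $862.39.
Total paid = 240 × $862.39 = $206,973.60; interest = $206,973.60 − $95,000 = $111,973.60.

$111,974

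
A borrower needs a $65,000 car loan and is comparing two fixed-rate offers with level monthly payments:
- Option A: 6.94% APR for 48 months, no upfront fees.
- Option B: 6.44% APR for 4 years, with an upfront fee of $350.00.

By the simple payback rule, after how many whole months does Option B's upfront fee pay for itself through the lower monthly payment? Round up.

24 months

Option A: at 6.94% the monthly rate is 0.0057833, so the payment is 65,000 × 0.0057833 / (1 − 1.0057833^−48) = $1,554.70.
Option B: monthly rate = 6.44%/12 = 0.0053667; payment = 65,000 × 0.0053667 / (1 − (1+0.0053667)^−48) = $1,539.67.
Monthly savings = $1,554.70 − $1,539.67 = $15.03.
Break-even = $350.00 / $15.03 = 23.29 → 24 months.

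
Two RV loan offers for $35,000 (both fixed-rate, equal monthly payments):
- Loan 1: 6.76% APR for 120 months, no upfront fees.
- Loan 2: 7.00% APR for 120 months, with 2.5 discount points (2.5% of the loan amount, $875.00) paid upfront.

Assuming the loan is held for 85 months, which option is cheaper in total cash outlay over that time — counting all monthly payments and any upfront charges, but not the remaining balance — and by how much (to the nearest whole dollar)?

Loan 1 by $1,242

Loan 1: monthly rate = 6.76%/12 = 0.0056333; payment = 35,000 × 0.0056333 / (1 − (1+0.0056333)^−120) = $402.06.
Loan 2: monthly rate = 7%/12 = 0.0058333; payment = 35,000 × 0.0058333 / (1 − (1+0.0058333)^−120) = $406.38.
Over 85 months: Loan 1 costs 85 × $402.06 = $34,175.10; Loan 2 costs 85 × $406.38 + $875.00 = $35,417.30.
Loan 1 is cheaper by $35,417.30 − $34,175.10 = $1,242.20.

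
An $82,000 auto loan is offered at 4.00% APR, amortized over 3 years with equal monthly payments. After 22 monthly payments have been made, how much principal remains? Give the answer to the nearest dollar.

$33,061

With monthly rate i = 4%/12 = 0.0033333, the balance after k of n payments is P · [(1+i)^n − (1+i)^k] / [(1+i)^n − 1].
(1+0.0033333)^36 = 1.12727187 and (1+0.0033333)^22 = 1.07595795, so the balance is 82,000 × (1.12727187 − 1.07595795) / (1.12727187 − 1) = $33,061.05.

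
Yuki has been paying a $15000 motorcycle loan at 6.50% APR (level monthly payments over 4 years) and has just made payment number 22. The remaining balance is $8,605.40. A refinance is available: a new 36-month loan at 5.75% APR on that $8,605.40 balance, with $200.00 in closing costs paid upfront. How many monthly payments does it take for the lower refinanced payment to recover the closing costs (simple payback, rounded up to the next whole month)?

Current payment = 15,000 × 6.5%/12 / (1 − (1+0.0054167)^−48) = $355.72.
Refinanced payment = 8,605.40 × 0.0047917 / (1 − (1+0.0047917)^−36) = $260.82.
Monthly savings = $355.72 − $260.82 = $94.90.
Break-even = $200.00 / $94.90 = 2.11 → 3 months.

3 months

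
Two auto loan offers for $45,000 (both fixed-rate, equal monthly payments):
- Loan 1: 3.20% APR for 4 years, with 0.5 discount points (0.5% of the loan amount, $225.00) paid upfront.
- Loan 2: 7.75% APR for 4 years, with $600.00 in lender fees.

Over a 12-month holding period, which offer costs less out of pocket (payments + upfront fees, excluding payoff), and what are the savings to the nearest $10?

Loan 1 by $1,490

Loan 1: monthly rate = 3.2%/12 = 0.0026667; payment = 45,000 × 0.0026667 / (1 − (1+0.0026667)^−48) = $1,000.03.
Loan 2: at 7.75% the monthly rate is 0.0064583, so the payment is 45,000 × 0.0064583 / (1 − 1.0064583^−48) = $1,093.31.
Over 12 months: Loan 1 costs 12 × $1,000.03 + $225.00 = $12,225.36; Loan 2 costs 12 × $1,093.31 + $600.00 = $13,719.72.
Loan 1 is cheaper by $13,719.72 − $12,225.36 = $1,494.36.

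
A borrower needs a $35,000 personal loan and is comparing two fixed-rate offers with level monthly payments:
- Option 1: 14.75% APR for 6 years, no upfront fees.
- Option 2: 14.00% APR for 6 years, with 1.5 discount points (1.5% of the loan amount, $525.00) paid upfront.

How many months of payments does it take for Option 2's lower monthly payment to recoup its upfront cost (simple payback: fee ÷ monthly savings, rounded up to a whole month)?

38 months

Option 1: at 14.75% the monthly rate is 0.0122917, so the payment is 35,000 × 0.0122917 / (1 − 1.0122917^−72) = $735.33.
Option 2: at 14.00% the monthly rate is 0.0116667, so the payment is 35,000 × 0.0116667 / (1 − 1.0116667^−72) = $721.20.
Monthly savings = $735.33 − $721.20 = $14.13.
Break-even = $525.00 / $14.13 = 37.15 → 38 months.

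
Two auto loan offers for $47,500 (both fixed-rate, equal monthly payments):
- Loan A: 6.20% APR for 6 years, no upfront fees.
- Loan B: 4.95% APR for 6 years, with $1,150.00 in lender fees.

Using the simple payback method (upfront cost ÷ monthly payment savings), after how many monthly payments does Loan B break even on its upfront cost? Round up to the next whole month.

42 months

Loan A: monthly rate = 6.2%/12 = 0.0051667; payment = 47,500 × 0.0051667 / (1 − (1+0.0051667)^−72) = $791.70.
Loan B: monthly rate = 4.95%/12 = 0.0041250; payment = 47,500 × 0.0041250 / (1 − (1+0.0041250)^−72) = $763.88.
Monthly savings = $791.70 − $763.88 = $27.82.
Break-even = $1,150.00 / $27.82 = 41.34 → 42 months.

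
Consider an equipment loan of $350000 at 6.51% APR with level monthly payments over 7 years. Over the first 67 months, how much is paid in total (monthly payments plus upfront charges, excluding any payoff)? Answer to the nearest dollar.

$348,333

Monthly rate = 6.51%/12 = 0.0054250; payment = 350,000 × 0.0054250 / (1 − (1+0.0054250)^−84) = $5,199.00.
Total outlay = 67 × $5,199.00 = $348,333.00.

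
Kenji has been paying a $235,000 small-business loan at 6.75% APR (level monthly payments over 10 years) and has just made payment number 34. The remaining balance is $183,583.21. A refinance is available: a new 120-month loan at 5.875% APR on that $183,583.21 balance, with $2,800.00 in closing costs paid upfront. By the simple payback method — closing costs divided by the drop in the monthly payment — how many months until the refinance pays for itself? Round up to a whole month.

Current payment = 235,000 × 6.75%/12 / (1 − (1+0.0056250)^−120) = $2,698.37.
Refinanced payment = 183,583.21 × 0.0048958 / (1 − (1+0.0048958)^−120) = $2,026.65.
Monthly savings = $2,698.37 − $2,026.65 = $671.72.
Break-even = $2,800.00 / $671.72 = 4.17 → 5 months.

5 months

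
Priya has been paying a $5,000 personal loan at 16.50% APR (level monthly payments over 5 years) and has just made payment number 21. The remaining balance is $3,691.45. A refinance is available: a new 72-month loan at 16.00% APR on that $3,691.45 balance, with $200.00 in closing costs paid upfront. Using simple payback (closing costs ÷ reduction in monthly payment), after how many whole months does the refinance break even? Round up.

Current payment = 5,000 × 16.5%/12 / (1 − (1+0.0137500)^−60) = $122.92.
Refinanced payment = 3,691.45 × 0.0133333 / (1 − (1+0.0133333)^−72) = $80.07.
Monthly savings = $122.92 − $80.07 = $42.85.
Break-even = $200.00 / $42.85 = 4.67 → 5 months.

5 months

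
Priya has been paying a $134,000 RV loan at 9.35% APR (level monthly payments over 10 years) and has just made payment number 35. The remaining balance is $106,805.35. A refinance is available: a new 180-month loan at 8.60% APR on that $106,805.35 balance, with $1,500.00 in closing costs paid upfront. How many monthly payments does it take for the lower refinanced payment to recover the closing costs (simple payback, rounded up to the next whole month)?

Current payment = 134,000 × 9.35%/12 / (1 − (1+0.0077917)^−120) = $1,722.94.
Refinanced payment = 106,805.35 × 0.0071667 / (1 − (1+0.0071667)^−180) = $1,058.02.
Monthly savings = $1,722.94 − $1,058.02 = $664.92.
Break-even = $1,500.00 / $664.92 = 2.26 → 3 months.

3 months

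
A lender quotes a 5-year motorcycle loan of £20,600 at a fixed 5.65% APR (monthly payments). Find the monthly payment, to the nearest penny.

At 5.65% the monthly rate is 0.0047083, so the payment is 20,600 × 0.0047083 / (1 − 1.0047083^−60) = £394.91.

£394.91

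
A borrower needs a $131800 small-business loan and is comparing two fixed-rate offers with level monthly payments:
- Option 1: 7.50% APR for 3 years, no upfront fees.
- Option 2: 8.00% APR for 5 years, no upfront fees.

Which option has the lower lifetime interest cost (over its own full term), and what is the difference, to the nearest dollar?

Option 1 by $12,753

Option 1: monthly rate = 7.5%/12 = 0.0062500; payment = 131,800 × 0.0062500 / (1 − (1+0.0062500)^−36) = $4,099.80.
Total interest on Option 1 = 36 × $4,099.80 − $131,800 = $15,792.80.
Option 2: at 8.00% the monthly rate is 0.0066667, so the payment is 131,800 × 0.0066667 / (1 − 1.0066667^−60) = $2,672.43.
Total interest on Option 2 = 60 × $2,672.43 − $131,800 = $28,545.80.
Option 1 is lower by $12,753.00.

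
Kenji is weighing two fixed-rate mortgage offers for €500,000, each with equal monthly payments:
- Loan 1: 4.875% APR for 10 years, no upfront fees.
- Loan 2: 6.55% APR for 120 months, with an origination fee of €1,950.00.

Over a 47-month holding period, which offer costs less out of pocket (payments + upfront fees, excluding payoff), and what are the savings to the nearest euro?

Loan 1 by €21,565

Loan 1: monthly rate = 4.875%/12 = 0.0040625; payment = 500,000 × 0.0040625 / (1 − (1+0.0040625)^−120) = €5,272.78.
Loan 2: at 6.55% the monthly rate is 0.0054583, so the payment is 500,000 × 0.0054583 / (1 − 1.0054583^−120) = €5,690.13.
Over 47 months: Loan 1 costs 47 × €5,272.78 = €247,820.66; Loan 2 costs 47 × €5,690.13 + €1,950.00 = €269,386.11.
Loan 1 is cheaper by €269,386.11 − €247,820.66 = €21,565.45.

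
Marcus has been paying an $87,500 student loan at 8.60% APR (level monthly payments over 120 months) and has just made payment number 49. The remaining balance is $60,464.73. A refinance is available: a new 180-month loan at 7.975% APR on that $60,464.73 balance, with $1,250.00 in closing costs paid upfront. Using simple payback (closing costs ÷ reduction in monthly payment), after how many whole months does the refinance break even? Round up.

Current payment = 87,500 × 8.6%/12 / (1 − (1+0.0071667)^−120) = $1,089.56.
Refinanced payment = 60,464.73 × 0.0066458 / (1 − (1+0.0066458)^−180) = $576.96.
Monthly savings = $1,089.56 − $576.96 = $512.60.
Break-even = $1,250.00 / $512.60 = 2.44 → 3 months.

3 months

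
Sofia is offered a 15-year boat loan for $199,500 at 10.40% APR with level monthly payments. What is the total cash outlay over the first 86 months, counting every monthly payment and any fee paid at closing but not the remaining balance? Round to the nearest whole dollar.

At 10.40% the monthly rate is 0.0086667, so the payment is 199,500 × 0.0086667 / (1 − 1.0086667^−180) = $2,192.92.
Total outlay = 86 × $2,192.92 = $188,591.12.

$188,591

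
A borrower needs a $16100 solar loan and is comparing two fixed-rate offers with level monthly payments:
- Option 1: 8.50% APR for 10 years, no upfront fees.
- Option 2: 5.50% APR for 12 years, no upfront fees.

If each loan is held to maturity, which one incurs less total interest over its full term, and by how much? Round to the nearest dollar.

Option 2 by $1,925

Option 1: monthly rate = 8.5%/12 = 0.0070833; payment = 16,100 × 0.0070833 / (1 − (1+0.0070833)^−120) = $199.62.
Total interest on Option 1 = 120 × $199.62 − $16,100 = $7,854.40.
Option 2: at 5.50% the monthly rate is 0.0045833, so the payment is 16,100 × 0.0045833 / (1 − 1.0045833^−144) = $152.98.
Total interest on Option 2 = 144 × $152.98 − $16,100 = $5,929.12.
Option 2 is lower by $1,925.28.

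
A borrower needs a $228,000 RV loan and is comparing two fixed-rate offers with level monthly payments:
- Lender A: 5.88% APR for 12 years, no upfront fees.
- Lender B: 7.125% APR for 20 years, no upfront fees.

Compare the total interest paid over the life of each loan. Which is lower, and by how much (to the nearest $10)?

Lender A by $110,000

Lender A: at 5.88% the monthly rate is 0.0049000, so the payment is 228,000 × 0.0049000 / (1 − 1.0049000^−144) = $2,210.81.
Total interest on Lender A = 144 × $2,210.81 − $228,000 = $90,356.64.
Lender B: monthly rate = 7.125%/12 = 0.0059375; payment = 228,000 × 0.0059375 / (1 − (1+0.0059375)^−240) = $1,784.83.
Total interest on Lender B = 240 × $1,784.83 − $228,000 = $200,359.20.
Lender A is lower by $110,002.56.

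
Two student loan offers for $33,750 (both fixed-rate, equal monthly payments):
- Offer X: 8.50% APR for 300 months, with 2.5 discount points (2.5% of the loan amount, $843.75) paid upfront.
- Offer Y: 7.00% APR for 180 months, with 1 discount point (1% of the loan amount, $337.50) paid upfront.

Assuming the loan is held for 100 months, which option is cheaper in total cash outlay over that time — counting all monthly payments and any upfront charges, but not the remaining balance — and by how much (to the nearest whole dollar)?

Offer X by $2,653

Offer X: monthly rate = 8.5%/12 = 0.0070833; payment = 33,750 × 0.0070833 / (1 − (1+0.0070833)^−300) = $271.76.
Offer Y: monthly rate = 7%/12 = 0.0058333; payment = 33,750 × 0.0058333 / (1 − (1+0.0058333)^−180) = $303.35.
Over 100 months: Offer X costs 100 × $271.76 + $843.75 = $28,019.75; Offer Y costs 100 × $303.35 + $337.50 = $30,672.50.
Offer X is cheaper by $30,672.50 − $28,019.75 = $2,652.75.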